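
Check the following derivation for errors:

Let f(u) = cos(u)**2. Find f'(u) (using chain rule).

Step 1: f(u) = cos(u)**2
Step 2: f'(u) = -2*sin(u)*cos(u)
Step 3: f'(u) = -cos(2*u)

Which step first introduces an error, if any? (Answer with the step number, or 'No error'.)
Step 3

Step 3 is incorrect due to a wrong trig function.
The step shows: -cos(2*u)
The correct value should be: -sin(2*u)

Explanation: sin(2*u) was incorrectly written as cos(2*u): the term -sin(2*u) was incorrectly written as -cos(2*u)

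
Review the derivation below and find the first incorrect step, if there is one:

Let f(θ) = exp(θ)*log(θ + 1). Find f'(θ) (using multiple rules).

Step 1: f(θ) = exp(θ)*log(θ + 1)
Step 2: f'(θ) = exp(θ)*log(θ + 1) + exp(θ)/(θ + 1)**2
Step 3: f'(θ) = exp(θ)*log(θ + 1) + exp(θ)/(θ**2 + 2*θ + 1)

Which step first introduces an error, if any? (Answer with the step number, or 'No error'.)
Step 2

Step 2 is incorrect due to a wrong exponent.
The step shows: exp(θ)*log(θ + 1) + exp(θ)/(θ + 1)**2
The correct value should be: exp(θ)*log(θ + 1) + exp(θ)/(θ + 1)

Explanation: The exponent -1 on θ + 1 was incorrectly written as -2: the term exp(θ)/(θ + 1) was incorrectly written as exp(θ)/(θ + 1)**2
The later steps are derived from this incorrect expression, so the error originates in Step 2.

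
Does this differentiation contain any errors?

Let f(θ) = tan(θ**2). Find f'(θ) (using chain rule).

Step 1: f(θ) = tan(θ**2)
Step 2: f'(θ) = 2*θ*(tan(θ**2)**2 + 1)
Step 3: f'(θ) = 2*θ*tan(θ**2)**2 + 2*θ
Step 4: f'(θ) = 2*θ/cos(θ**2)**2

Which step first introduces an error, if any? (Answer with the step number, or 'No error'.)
No error

All steps in this derivation are correct.
The final answer f'(θ) = 2*θ/cos(θ**2)**2 is valid.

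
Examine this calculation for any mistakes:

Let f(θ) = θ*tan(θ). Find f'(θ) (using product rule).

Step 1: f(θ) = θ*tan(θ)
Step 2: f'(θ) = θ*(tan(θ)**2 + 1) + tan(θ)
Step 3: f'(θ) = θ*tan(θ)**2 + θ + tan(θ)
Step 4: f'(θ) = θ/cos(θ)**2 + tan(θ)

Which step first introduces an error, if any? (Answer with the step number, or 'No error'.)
No error

All steps in this derivation are correct.
The final answer f'(θ) = θ/cos(θ)**2 + tan(θ) is valid.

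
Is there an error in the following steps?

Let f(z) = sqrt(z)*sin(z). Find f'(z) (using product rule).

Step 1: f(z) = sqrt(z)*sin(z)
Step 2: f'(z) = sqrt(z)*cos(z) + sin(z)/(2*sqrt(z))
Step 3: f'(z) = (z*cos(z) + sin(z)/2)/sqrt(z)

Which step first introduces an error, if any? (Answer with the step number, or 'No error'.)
No error

All steps in this derivation are correct.
The final answer f'(z) = (z*cos(z) + sin(z)/2)/sqrt(z) is valid.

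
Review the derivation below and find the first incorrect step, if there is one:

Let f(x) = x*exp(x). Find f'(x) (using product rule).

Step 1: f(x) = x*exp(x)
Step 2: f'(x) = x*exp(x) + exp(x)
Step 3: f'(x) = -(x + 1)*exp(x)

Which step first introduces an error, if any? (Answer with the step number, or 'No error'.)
Step 3

Step 3 is incorrect due to a sign flip.
The step shows: -(x + 1)*exp(x)
The correct value should be: (x + 1)*exp(x)

Explanation: The sign of the whole expression was flipped: the term (x + 1)*exp(x) was incorrectly written as -(x + 1)*exp(x)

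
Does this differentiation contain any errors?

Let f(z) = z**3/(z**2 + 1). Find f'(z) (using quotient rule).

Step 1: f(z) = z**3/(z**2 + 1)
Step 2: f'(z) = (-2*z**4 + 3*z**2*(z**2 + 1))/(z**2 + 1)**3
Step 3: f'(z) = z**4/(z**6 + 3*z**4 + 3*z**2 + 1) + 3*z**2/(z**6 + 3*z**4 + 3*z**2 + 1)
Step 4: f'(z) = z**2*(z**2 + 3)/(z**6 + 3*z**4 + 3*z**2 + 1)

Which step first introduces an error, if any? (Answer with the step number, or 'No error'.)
Step 2

Step 2 is incorrect due to a wrong exponent.
The step shows: (-2*z**4 + 3*z**2*(z**2 + 1))/(z**2 + 1)**3
The correct value should be: (-2*z**4 + 3*z**2*(z**2 + 1))/(z**2 + 1)**2

Explanation: The exponent -2 on z**2 + 1 was incorrectly written as -3: the term (-2*z**4 + 3*z**2*(z**2 + 1))/(z**2 + 1)**2 was incorrectly written as (-2*z**4 + 3*z**2*(z**2 + 1))/(z**2 + 1)**3
The later steps are derived from this incorrect expression, so the error originates in Step 2.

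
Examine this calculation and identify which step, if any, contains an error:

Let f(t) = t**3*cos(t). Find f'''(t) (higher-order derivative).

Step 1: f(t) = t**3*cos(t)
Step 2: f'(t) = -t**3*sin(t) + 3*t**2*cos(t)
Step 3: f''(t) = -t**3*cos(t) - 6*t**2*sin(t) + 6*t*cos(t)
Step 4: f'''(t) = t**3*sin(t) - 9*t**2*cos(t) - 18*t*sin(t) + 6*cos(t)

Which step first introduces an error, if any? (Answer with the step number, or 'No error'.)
No error

All steps in this derivation are correct.
The final answer f'''(t) = t**3*sin(t) - 9*t**2*cos(t) - 18*t*sin(t) + 6*cos(t) is valid.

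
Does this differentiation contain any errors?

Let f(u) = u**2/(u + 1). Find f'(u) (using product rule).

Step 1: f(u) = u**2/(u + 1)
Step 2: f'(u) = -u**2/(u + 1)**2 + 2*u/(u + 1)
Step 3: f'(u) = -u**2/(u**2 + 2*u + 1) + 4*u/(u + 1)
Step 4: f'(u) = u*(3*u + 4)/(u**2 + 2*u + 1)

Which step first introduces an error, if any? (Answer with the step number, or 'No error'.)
Step 3

Step 3 is incorrect due to a wrong coefficient.
The step shows: -u**2/(u**2 + 2*u + 1) + 4*u/(u + 1)
The correct value should be: -u**2/(u**2 + 2*u + 1) + 2*u/(u + 1)

Explanation: The coefficient 2 was incorrectly written as 4: the term 2*u/(u + 1) was incorrectly written as 4*u/(u + 1)
The later steps are derived from this incorrect expression, so the error originates in Step 3.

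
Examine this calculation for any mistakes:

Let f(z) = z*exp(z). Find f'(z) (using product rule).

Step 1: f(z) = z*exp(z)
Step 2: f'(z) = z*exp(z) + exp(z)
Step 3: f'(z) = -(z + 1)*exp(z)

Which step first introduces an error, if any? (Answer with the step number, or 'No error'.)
Step 3

Step 3 is incorrect due to a sign flip.
The step shows: -(z + 1)*exp(z)
The correct value should be: (z + 1)*exp(z)

Explanation: The sign of the whole expression was flipped: the term (z + 1)*exp(z) was incorrectly written as -(z + 1)*exp(z)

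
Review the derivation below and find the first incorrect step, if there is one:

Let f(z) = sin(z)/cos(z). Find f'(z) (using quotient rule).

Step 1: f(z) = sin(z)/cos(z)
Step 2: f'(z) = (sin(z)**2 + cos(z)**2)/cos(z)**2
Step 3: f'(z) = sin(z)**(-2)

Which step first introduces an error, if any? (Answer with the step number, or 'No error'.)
Step 3

Step 3 is incorrect due to a wrong trig function.
The step shows: sin(z)**(-2)
The correct value should be: cos(z)**(-2)

Explanation: cos(z) was incorrectly written as sin(z): the term cos(z)**(-2) was incorrectly written as sin(z)**(-2)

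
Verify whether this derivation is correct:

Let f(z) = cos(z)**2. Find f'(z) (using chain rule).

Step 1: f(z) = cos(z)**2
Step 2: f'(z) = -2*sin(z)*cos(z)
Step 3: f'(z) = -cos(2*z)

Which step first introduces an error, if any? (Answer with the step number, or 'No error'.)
Step 3

Step 3 is incorrect due to a wrong trig function.
The step shows: -cos(2*z)
The correct value should be: -sin(2*z)

Explanation: sin(2*z) was incorrectly written as cos(2*z): the term -sin(2*z) was incorrectly written as -cos(2*z)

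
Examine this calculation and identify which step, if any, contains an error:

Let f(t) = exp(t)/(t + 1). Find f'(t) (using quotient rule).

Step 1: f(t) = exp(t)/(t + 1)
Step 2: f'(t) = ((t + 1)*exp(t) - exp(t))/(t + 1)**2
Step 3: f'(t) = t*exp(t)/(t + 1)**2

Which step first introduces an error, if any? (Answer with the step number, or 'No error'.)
No error

All steps in this derivation are correct.
The final answer f'(t) = t*exp(t)/(t + 1)**2 is valid.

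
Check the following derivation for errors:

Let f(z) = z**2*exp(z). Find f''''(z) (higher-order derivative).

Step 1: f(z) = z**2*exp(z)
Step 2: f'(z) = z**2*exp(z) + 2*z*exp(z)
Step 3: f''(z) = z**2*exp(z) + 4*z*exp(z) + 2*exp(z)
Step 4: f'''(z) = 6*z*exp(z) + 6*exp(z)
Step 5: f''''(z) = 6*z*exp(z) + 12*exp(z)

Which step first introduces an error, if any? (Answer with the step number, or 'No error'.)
Step 4

Step 4 is incorrect due to a dropped term.
The step shows: 6*z*exp(z) + 6*exp(z)
The correct value should be: z**2*exp(z) + 6*z*exp(z) + 6*exp(z)

Explanation: A term was dropped: the term z**2*exp(z) was incorrectly omitted
The later steps are derived from this incorrect expression, so the error originates in Step 4.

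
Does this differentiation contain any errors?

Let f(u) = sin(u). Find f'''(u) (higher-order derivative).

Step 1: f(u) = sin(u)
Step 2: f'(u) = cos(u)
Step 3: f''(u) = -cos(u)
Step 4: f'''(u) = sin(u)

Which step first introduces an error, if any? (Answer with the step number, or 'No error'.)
Step 3

Step 3 is incorrect due to a wrong trig function.
The step shows: -cos(u)
The correct value should be: -sin(u)

Explanation: sin(u) was incorrectly written as cos(u): the term -sin(u) was incorrectly written as -cos(u)
The later steps are derived from this incorrect expression, so the error originates in Step 3.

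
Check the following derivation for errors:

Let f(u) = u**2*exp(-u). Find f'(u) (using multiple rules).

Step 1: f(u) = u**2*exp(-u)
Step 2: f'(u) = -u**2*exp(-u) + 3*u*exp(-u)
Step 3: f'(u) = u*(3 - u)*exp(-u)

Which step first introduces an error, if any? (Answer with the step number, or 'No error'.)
Step 2

Step 2 is incorrect due to a wrong coefficient.
The step shows: -u**2*exp(-u) + 3*u*exp(-u)
The correct value should be: -u**2*exp(-u) + 2*u*exp(-u)

Explanation: The coefficient 2 was incorrectly written as 3: the term 2*u*exp(-u) was incorrectly written as 3*u*exp(-u)
The later steps are derived from this incorrect expression, so the error originates in Step 2.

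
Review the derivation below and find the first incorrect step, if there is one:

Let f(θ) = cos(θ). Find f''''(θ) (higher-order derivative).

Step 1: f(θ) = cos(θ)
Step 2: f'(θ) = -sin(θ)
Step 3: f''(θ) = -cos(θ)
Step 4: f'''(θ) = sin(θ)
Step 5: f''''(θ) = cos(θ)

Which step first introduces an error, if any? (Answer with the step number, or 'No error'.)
No error

All steps in this derivation are correct.
The final answer f''''(θ) = cos(θ) is valid.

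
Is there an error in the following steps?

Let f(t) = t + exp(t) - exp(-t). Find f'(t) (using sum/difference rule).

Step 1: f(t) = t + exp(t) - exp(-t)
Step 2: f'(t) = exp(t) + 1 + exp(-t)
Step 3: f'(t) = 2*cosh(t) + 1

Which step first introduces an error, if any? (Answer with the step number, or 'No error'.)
No error

All steps in this derivation are correct.
The final answer f'(t) = 2*cosh(t) + 1 is valid.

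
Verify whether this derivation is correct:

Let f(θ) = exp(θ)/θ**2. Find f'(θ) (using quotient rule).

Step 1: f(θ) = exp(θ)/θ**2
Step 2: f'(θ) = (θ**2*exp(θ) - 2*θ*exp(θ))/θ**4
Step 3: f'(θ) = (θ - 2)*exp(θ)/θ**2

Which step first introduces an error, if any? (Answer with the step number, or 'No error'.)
Step 3

Step 3 is incorrect due to a wrong exponent.
The step shows: (θ - 2)*exp(θ)/θ**2
The correct value should be: (θ - 2)*exp(θ)/θ**3

Explanation: The exponent -3 on θ was incorrectly written as -2: the term (θ - 2)*exp(θ)/θ**3 was incorrectly written as (θ - 2)*exp(θ)/θ**2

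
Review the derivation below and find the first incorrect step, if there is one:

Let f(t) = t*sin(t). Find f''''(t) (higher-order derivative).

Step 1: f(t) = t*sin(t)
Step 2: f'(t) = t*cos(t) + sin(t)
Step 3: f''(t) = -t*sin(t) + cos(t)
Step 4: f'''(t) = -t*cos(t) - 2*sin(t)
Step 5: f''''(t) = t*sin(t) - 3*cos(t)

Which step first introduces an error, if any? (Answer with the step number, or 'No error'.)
Step 3

Step 3 is incorrect due to a wrong coefficient.
The step shows: -t*sin(t) + cos(t)
The correct value should be: -t*sin(t) + 2*cos(t)

Explanation: The coefficient 2 was incorrectly written as 1: the term 2*cos(t) was incorrectly written as cos(t)
The later steps are derived from this incorrect expression, so the error originates in Step 3.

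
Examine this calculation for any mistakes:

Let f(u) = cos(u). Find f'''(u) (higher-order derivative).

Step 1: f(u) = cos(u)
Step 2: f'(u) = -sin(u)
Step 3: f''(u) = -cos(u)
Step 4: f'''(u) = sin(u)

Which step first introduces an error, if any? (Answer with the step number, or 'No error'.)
No error

All steps in this derivation are correct.
The final answer f'''(u) = sin(u) is valid.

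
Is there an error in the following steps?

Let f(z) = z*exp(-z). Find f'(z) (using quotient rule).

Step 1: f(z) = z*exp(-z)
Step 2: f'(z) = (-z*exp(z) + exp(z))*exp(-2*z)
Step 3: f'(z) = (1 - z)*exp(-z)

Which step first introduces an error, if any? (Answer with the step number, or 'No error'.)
No error

All steps in this derivation are correct.
The final answer f'(z) = (1 - z)*exp(-z) is valid.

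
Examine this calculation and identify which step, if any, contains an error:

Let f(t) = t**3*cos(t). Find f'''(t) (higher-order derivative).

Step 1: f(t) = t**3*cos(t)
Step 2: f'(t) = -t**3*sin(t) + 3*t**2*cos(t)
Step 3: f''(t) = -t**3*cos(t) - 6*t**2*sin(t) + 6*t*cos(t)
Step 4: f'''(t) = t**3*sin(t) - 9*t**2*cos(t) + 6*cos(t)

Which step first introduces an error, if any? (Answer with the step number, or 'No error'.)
Step 4

Step 4 is incorrect due to a dropped term.
The step shows: t**3*sin(t) - 9*t**2*cos(t) + 6*cos(t)
The correct value should be: t**3*sin(t) - 9*t**2*cos(t) - 18*t*sin(t) + 6*cos(t)

Explanation: A term was dropped: the term -18*t*sin(t) was incorrectly omitted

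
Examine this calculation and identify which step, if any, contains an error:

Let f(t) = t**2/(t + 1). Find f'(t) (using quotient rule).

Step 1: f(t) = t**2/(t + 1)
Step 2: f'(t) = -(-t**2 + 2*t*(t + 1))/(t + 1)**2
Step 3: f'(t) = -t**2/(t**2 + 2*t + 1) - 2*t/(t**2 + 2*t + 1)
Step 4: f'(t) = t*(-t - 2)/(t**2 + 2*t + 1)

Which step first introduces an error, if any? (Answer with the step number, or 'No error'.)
Step 2

Step 2 is incorrect due to a sign flip.
The step shows: -(-t**2 + 2*t*(t + 1))/(t + 1)**2
The correct value should be: (-t**2 + 2*t*(t + 1))/(t + 1)**2

Explanation: The sign of the whole expression was flipped: the term (-t**2 + 2*t*(t + 1))/(t + 1)**2 was incorrectly written as -(-t**2 + 2*t*(t + 1))/(t + 1)**2
The later steps are derived from this incorrect expression, so the error originates in Step 2.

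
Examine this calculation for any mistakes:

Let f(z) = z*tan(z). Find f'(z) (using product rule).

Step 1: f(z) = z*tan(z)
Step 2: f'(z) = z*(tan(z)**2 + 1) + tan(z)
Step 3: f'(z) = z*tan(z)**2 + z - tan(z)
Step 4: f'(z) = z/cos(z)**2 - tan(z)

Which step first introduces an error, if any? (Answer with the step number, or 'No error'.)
Step 3

Step 3 is incorrect due to a sign flip.
The step shows: z*tan(z)**2 + z - tan(z)
The correct value should be: z*tan(z)**2 + z + tan(z)

Explanation: The sign of one term was flipped: the term tan(z) was incorrectly written as -tan(z)
The later steps are derived from this incorrect expression, so the error originates in Step 3.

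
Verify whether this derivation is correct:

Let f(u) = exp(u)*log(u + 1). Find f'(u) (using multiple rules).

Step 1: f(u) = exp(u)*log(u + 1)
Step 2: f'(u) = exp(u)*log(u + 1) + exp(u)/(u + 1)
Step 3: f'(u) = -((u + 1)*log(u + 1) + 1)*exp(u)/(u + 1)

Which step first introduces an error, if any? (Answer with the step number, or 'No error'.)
Step 3

Step 3 is incorrect due to a sign flip.
The step shows: -((u + 1)*log(u + 1) + 1)*exp(u)/(u + 1)
The correct value should be: ((u + 1)*log(u + 1) + 1)*exp(u)/(u + 1)

Explanation: The sign of the whole expression was flipped: the term ((u + 1)*log(u + 1) + 1)*exp(u)/(u + 1) was incorrectly written as -((u + 1)*log(u + 1) + 1)*exp(u)/(u + 1)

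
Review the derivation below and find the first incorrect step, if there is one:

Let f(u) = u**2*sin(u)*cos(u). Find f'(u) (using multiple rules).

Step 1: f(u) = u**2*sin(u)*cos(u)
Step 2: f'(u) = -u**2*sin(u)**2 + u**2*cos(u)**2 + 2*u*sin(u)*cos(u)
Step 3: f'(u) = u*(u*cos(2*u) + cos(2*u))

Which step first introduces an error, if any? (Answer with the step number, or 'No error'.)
Step 3

Step 3 is incorrect due to a wrong trig function.
The step shows: u*(u*cos(2*u) + cos(2*u))
The correct value should be: u*(u*cos(2*u) + sin(2*u))

Explanation: sin(2*u) was incorrectly written as cos(2*u): the term u*(u*cos(2*u) + sin(2*u)) was incorrectly written as u*(u*cos(2*u) + cos(2*u))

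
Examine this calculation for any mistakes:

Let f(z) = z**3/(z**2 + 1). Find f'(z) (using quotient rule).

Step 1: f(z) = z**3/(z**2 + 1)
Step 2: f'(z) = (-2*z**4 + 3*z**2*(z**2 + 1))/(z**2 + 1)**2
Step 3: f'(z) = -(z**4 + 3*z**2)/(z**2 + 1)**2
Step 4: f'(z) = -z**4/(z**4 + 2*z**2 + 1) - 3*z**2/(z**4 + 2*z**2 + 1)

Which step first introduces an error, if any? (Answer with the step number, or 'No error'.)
Step 3

Step 3 is incorrect due to a sign flip.
The step shows: -(z**4 + 3*z**2)/(z**2 + 1)**2
The correct value should be: (z**4 + 3*z**2)/(z**2 + 1)**2

Explanation: The sign of the whole expression was flipped: the term (z**4 + 3*z**2)/(z**2 + 1)**2 was incorrectly written as -(z**4 + 3*z**2)/(z**2 + 1)**2
The later steps are derived from this incorrect expression, so the error originates in Step 3.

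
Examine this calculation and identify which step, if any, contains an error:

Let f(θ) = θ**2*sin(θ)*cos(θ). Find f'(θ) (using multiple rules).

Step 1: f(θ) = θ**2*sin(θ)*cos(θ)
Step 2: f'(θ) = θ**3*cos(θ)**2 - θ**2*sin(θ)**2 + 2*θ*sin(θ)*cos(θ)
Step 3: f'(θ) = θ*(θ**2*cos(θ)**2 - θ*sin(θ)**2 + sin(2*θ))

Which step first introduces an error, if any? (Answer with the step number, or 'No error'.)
Step 2

Step 2 is incorrect due to a wrong exponent.
The step shows: θ**3*cos(θ)**2 - θ**2*sin(θ)**2 + 2*θ*sin(θ)*cos(θ)
The correct value should be: -θ**2*sin(θ)**2 + θ**2*cos(θ)**2 + 2*θ*sin(θ)*cos(θ)

Explanation: The exponent 2 on θ was incorrectly written as 3: the term θ**2*cos(θ)**2 was incorrectly written as θ**3*cos(θ)**2
The later steps are derived from this incorrect expression, so the error originates in Step 2.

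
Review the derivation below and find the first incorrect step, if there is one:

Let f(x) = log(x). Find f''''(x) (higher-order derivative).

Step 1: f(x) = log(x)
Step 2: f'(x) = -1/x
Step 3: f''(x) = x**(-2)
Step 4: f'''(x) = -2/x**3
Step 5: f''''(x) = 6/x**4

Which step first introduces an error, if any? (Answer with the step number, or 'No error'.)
Step 2

Step 2 is incorrect due to a sign flip.
The step shows: -1/x
The correct value should be: 1/x

Explanation: The sign of the whole expression was flipped: the term 1/x was incorrectly written as -1/x
The later steps are derived from this incorrect expression, so the error originates in Step 2.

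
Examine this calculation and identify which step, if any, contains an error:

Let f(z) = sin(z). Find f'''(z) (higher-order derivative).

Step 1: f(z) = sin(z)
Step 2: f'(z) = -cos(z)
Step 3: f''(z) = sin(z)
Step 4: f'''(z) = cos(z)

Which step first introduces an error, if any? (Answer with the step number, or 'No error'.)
Step 2

Step 2 is incorrect due to a sign flip.
The step shows: -cos(z)
The correct value should be: cos(z)

Explanation: The sign of the whole expression was flipped: the term cos(z) was incorrectly written as -cos(z)
The later steps are derived from this incorrect expression, so the error originates in Step 2.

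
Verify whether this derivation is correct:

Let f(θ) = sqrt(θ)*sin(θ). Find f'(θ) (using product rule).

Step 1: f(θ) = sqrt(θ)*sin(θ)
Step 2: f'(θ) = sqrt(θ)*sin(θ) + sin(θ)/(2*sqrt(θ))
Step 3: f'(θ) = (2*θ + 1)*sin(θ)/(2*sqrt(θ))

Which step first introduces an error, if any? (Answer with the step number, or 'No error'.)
Step 2

Step 2 is incorrect due to a wrong trig function.
The step shows: sqrt(θ)*sin(θ) + sin(θ)/(2*sqrt(θ))
The correct value should be: sqrt(θ)*cos(θ) + sin(θ)/(2*sqrt(θ))

Explanation: cos(θ) was incorrectly written as sin(θ): the term sqrt(θ)*cos(θ) was incorrectly written as sqrt(θ)*sin(θ)
The later steps are derived from this incorrect expression, so the error originates in Step 2.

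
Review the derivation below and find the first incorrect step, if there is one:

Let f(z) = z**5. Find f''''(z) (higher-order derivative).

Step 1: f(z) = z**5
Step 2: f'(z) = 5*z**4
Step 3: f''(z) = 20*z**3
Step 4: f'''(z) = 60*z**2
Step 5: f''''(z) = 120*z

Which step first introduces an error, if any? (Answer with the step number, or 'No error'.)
No error

All steps in this derivation are correct.
The final answer f''''(z) = 120*z is valid.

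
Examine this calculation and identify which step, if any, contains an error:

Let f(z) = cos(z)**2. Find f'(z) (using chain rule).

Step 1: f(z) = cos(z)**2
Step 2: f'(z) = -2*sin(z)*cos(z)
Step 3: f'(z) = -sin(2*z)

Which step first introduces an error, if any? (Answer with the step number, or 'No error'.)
No error

All steps in this derivation are correct.
The final answer f'(z) = -sin(2*z) is valid.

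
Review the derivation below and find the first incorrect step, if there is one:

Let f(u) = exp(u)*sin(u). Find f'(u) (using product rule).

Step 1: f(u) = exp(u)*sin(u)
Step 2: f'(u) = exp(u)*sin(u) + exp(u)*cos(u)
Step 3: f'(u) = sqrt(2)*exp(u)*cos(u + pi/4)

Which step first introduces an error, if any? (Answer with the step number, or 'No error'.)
Step 3

Step 3 is incorrect due to a wrong trig function.
The step shows: sqrt(2)*exp(u)*cos(u + pi/4)
The correct value should be: sqrt(2)*exp(u)*sin(u + pi/4)

Explanation: sin(u + pi/4) was incorrectly written as cos(u + pi/4): the term sqrt(2)*exp(u)*sin(u + pi/4) was incorrectly written as sqrt(2)*exp(u)*cos(u + pi/4)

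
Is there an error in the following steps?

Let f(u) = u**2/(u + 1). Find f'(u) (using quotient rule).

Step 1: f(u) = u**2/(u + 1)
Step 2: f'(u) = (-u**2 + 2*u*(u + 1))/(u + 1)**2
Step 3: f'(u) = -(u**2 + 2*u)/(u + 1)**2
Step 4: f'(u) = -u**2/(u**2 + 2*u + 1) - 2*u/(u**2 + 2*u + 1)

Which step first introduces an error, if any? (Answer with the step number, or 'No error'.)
Step 3

Step 3 is incorrect due to a sign flip.
The step shows: -(u**2 + 2*u)/(u + 1)**2
The correct value should be: (u**2 + 2*u)/(u + 1)**2

Explanation: The sign of the whole expression was flipped: the term (u**2 + 2*u)/(u + 1)**2 was incorrectly written as -(u**2 + 2*u)/(u + 1)**2
The later steps are derived from this incorrect expression, so the error originates in Step 3.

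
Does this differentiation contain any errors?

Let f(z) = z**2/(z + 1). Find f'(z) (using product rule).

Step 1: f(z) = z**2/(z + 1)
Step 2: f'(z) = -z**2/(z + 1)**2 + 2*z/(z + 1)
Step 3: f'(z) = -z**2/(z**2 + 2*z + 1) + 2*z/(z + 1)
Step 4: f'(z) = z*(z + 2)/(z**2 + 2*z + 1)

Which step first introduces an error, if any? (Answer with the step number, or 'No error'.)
No error

All steps in this derivation are correct.
The final answer f'(z) = z*(z + 2)/(z**2 + 2*z + 1) is valid.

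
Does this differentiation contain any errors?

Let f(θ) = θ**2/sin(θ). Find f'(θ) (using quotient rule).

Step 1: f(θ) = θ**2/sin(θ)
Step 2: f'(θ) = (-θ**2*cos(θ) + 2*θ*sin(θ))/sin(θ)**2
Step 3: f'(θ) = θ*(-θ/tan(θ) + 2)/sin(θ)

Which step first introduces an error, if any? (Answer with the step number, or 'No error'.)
No error

All steps in this derivation are correct.
The final answer f'(θ) = θ*(-θ/tan(θ) + 2)/sin(θ) is valid.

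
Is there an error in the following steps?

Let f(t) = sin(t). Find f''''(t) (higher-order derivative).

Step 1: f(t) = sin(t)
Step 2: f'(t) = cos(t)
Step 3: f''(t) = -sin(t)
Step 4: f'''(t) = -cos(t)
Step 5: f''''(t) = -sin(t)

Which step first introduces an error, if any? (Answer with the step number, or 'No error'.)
Step 5

Step 5 is incorrect due to a sign flip.
The step shows: -sin(t)
The correct value should be: sin(t)

Explanation: The sign of the whole expression was flipped: the term sin(t) was incorrectly written as -sin(t)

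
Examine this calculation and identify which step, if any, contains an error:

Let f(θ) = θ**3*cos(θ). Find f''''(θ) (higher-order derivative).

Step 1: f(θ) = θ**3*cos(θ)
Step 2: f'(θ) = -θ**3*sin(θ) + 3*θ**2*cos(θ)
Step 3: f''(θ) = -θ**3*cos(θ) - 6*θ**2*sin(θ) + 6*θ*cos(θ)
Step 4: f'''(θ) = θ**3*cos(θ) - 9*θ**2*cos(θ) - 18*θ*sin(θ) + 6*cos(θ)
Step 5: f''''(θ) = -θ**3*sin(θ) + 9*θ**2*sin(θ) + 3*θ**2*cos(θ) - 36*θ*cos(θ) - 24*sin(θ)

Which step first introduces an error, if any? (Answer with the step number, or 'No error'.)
Step 4

Step 4 is incorrect due to a wrong trig function.
The step shows: θ**3*cos(θ) - 9*θ**2*cos(θ) - 18*θ*sin(θ) + 6*cos(θ)
The correct value should be: θ**3*sin(θ) - 9*θ**2*cos(θ) - 18*θ*sin(θ) + 6*cos(θ)

Explanation: sin(θ) was incorrectly written as cos(θ): the term θ**3*sin(θ) was incorrectly written as θ**3*cos(θ)
The later steps are derived from this incorrect expression, so the error originates in Step 4.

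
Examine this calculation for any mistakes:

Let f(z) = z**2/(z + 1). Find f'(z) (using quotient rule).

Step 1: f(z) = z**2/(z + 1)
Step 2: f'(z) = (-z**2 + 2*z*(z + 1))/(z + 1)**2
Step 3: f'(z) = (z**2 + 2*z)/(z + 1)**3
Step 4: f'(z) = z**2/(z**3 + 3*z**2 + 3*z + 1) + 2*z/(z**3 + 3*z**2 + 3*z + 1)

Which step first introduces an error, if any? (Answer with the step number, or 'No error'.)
Step 3

Step 3 is incorrect due to a wrong exponent.
The step shows: (z**2 + 2*z)/(z + 1)**3
The correct value should be: (z**2 + 2*z)/(z + 1)**2

Explanation: The exponent -2 on z + 1 was incorrectly written as -3: the term (z**2 + 2*z)/(z + 1)**2 was incorrectly written as (z**2 + 2*z)/(z + 1)**3
The later steps are derived from this incorrect expression, so the error originates in Step 3.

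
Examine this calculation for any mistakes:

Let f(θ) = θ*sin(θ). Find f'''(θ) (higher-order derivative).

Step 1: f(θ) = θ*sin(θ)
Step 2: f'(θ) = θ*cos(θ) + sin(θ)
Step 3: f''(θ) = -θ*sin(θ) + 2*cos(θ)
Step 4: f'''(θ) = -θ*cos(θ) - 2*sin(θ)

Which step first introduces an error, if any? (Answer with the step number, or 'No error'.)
Step 4

Step 4 is incorrect due to a wrong coefficient.
The step shows: -θ*cos(θ) - 2*sin(θ)
The correct value should be: -θ*cos(θ) - 3*sin(θ)

Explanation: The coefficient -3 was incorrectly written as -2: the term -3*sin(θ) was incorrectly written as -2*sin(θ)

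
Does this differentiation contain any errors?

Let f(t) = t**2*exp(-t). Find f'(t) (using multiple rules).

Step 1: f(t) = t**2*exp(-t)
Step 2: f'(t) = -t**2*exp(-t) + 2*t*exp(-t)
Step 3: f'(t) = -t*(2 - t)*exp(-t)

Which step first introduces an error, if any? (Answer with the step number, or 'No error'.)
Step 3

Step 3 is incorrect due to a sign flip.
The step shows: -t*(2 - t)*exp(-t)
The correct value should be: t*(2 - t)*exp(-t)

Explanation: The sign of the whole expression was flipped: the term t*(2 - t)*exp(-t) was incorrectly written as -t*(2 - t)*exp(-t)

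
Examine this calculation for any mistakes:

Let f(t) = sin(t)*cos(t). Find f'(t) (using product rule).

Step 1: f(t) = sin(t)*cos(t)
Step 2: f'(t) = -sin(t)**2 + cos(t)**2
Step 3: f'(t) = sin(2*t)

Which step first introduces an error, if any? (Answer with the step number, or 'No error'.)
Step 3

Step 3 is incorrect due to a wrong trig function.
The step shows: sin(2*t)
The correct value should be: cos(2*t)

Explanation: cos(2*t) was incorrectly written as sin(2*t): the term cos(2*t) was incorrectly written as sin(2*t)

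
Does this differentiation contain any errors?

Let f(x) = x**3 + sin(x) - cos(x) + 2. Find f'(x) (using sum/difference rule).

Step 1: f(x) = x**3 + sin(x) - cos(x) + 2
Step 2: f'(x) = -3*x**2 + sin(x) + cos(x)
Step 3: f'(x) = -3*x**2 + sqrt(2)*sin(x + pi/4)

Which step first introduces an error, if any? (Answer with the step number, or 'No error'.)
Step 2

Step 2 is incorrect due to a sign flip.
The step shows: -3*x**2 + sin(x) + cos(x)
The correct value should be: 3*x**2 + sin(x) + cos(x)

Explanation: The sign of one term was flipped: the term 3*x**2 was incorrectly written as -3*x**2
The later steps are derived from this incorrect expression, so the error originates in Step 2.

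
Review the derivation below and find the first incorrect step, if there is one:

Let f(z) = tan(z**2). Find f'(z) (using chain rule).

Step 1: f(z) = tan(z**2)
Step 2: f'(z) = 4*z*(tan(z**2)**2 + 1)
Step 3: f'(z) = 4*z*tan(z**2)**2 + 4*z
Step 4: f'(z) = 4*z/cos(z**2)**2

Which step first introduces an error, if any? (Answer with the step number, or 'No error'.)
Step 2

Step 2 is incorrect due to a wrong coefficient.
The step shows: 4*z*(tan(z**2)**2 + 1)
The correct value should be: 2*z*(tan(z**2)**2 + 1)

Explanation: The coefficient 2 was incorrectly written as 4: the term 2*z*(tan(z**2)**2 + 1) was incorrectly written as 4*z*(tan(z**2)**2 + 1)
The later steps are derived from this incorrect expression, so the error originates in Step 2.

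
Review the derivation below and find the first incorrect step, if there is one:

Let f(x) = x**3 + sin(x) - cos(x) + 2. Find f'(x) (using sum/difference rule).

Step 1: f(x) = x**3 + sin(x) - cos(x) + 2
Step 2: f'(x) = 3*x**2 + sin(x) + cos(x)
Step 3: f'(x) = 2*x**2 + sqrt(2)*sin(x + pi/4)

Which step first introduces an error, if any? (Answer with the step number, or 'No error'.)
Step 3

Step 3 is incorrect due to a wrong coefficient.
The step shows: 2*x**2 + sqrt(2)*sin(x + pi/4)
The correct value should be: 3*x**2 + sqrt(2)*sin(x + pi/4)

Explanation: The coefficient 3 was incorrectly written as 2: the term 3*x**2 was incorrectly written as 2*x**2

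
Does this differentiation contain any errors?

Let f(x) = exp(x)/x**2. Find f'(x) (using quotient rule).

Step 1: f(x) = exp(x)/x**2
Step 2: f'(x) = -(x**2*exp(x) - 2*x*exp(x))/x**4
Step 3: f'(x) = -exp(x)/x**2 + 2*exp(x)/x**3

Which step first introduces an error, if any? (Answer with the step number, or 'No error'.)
Step 2

Step 2 is incorrect due to a sign flip.
The step shows: -(x**2*exp(x) - 2*x*exp(x))/x**4
The correct value should be: (x**2*exp(x) - 2*x*exp(x))/x**4

Explanation: The sign of the whole expression was flipped: the term (x**2*exp(x) - 2*x*exp(x))/x**4 was incorrectly written as -(x**2*exp(x) - 2*x*exp(x))/x**4
The later steps are derived from this incorrect expression, so the error originates in Step 2.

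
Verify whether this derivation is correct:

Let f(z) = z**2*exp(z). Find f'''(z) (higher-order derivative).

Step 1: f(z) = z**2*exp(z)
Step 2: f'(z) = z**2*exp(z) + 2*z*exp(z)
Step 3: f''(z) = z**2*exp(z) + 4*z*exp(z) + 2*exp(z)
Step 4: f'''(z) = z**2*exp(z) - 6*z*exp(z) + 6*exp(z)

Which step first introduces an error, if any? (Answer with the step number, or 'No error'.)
Step 4

Step 4 is incorrect due to a sign flip.
The step shows: z**2*exp(z) - 6*z*exp(z) + 6*exp(z)
The correct value should be: z**2*exp(z) + 6*z*exp(z) + 6*exp(z)

Explanation: The sign of one term was flipped: the term 6*z*exp(z) was incorrectly written as -6*z*exp(z)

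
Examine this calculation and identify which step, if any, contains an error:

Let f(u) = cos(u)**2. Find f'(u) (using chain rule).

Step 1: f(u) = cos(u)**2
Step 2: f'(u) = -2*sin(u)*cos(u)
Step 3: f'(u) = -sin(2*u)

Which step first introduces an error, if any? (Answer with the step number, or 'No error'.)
No error

All steps in this derivation are correct.
The final answer f'(u) = -sin(2*u) is valid.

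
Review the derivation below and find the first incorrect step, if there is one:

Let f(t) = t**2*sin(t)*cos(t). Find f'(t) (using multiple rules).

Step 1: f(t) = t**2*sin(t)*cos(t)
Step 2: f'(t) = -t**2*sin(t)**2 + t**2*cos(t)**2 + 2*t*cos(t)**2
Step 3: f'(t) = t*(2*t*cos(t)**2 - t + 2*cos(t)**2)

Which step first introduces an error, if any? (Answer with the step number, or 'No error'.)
Step 2

Step 2 is incorrect due to a wrong trig function.
The step shows: -t**2*sin(t)**2 + t**2*cos(t)**2 + 2*t*cos(t)**2
The correct value should be: -t**2*sin(t)**2 + t**2*cos(t)**2 + 2*t*sin(t)*cos(t)

Explanation: sin(t) was incorrectly written as cos(t): the term 2*t*sin(t)*cos(t) was incorrectly written as 2*t*cos(t)**2
The later steps are derived from this incorrect expression, so the error originates in Step 2.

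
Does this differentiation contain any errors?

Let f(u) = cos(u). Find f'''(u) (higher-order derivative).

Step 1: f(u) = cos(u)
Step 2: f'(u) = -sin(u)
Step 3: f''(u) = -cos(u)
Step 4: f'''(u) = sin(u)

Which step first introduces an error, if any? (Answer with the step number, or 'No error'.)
No error

All steps in this derivation are correct.
The final answer f'''(u) = sin(u) is valid.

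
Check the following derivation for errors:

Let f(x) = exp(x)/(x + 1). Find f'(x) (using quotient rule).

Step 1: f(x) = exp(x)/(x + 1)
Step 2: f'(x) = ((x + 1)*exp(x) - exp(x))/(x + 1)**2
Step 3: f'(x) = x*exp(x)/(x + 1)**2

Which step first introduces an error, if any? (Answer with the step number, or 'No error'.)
No error

All steps in this derivation are correct.
The final answer f'(x) = x*exp(x)/(x + 1)**2 is valid.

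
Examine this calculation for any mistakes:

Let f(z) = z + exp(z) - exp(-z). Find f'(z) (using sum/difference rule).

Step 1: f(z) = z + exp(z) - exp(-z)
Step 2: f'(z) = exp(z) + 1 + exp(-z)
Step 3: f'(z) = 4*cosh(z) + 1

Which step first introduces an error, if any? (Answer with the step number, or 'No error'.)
Step 3

Step 3 is incorrect due to a wrong coefficient.
The step shows: 4*cosh(z) + 1
The correct value should be: 2*cosh(z) + 1

Explanation: The coefficient 2 was incorrectly written as 4: the term 2*cosh(z) was incorrectly written as 4*cosh(z)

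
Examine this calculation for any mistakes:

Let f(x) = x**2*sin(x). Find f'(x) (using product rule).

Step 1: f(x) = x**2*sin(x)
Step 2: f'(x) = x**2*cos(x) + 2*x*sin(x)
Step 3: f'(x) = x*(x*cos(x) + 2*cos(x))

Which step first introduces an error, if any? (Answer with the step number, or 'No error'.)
Step 3

Step 3 is incorrect due to a wrong trig function.
The step shows: x*(x*cos(x) + 2*cos(x))
The correct value should be: x*(x*cos(x) + 2*sin(x))

Explanation: sin(x) was incorrectly written as cos(x): the term x*(x*cos(x) + 2*sin(x)) was incorrectly written as x*(x*cos(x) + 2*cos(x))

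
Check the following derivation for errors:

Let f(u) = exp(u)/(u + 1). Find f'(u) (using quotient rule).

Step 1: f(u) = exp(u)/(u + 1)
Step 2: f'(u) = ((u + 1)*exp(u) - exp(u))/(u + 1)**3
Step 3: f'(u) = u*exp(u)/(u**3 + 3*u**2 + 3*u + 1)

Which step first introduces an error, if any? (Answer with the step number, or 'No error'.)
Step 2

Step 2 is incorrect due to a wrong exponent.
The step shows: ((u + 1)*exp(u) - exp(u))/(u + 1)**3
The correct value should be: ((u + 1)*exp(u) - exp(u))/(u + 1)**2

Explanation: The exponent -2 on u + 1 was incorrectly written as -3: the term ((u + 1)*exp(u) - exp(u))/(u + 1)**2 was incorrectly written as ((u + 1)*exp(u) - exp(u))/(u + 1)**3
The later steps are derived from this incorrect expression, so the error originates in Step 2.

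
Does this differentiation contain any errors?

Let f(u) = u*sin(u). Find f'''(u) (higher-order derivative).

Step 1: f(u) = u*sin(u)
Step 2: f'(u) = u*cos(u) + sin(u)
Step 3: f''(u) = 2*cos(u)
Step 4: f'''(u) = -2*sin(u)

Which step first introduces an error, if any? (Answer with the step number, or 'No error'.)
Step 3

Step 3 is incorrect due to a dropped term.
The step shows: 2*cos(u)
The correct value should be: -u*sin(u) + 2*cos(u)

Explanation: A term was dropped: the term -u*sin(u) was incorrectly omitted
The later steps are derived from this incorrect expression, so the error originates in Step 3.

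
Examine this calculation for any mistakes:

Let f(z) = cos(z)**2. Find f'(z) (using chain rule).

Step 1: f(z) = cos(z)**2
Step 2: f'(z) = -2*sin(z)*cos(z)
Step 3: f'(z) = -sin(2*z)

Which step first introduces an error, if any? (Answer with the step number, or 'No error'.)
No error

All steps in this derivation are correct.
The final answer f'(z) = -sin(2*z) is valid.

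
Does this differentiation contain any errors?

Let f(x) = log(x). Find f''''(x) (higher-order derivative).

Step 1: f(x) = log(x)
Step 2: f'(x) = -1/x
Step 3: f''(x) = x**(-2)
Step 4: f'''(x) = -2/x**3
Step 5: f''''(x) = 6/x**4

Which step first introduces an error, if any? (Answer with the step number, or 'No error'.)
Step 2

Step 2 is incorrect due to a sign flip.
The step shows: -1/x
The correct value should be: 1/x

Explanation: The sign of the whole expression was flipped: the term 1/x was incorrectly written as -1/x
The later steps are derived from this incorrect expression, so the error originates in Step 2.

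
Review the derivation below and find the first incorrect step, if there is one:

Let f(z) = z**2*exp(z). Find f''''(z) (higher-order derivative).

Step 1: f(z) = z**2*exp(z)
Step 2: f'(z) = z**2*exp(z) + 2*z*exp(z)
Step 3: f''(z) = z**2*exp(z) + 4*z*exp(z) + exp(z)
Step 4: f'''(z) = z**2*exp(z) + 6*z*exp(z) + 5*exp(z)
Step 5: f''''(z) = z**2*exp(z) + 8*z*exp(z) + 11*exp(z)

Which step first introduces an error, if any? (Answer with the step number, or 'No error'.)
Step 3

Step 3 is incorrect due to a wrong coefficient.
The step shows: z**2*exp(z) + 4*z*exp(z) + exp(z)
The correct value should be: z**2*exp(z) + 4*z*exp(z) + 2*exp(z)

Explanation: The coefficient 2 was incorrectly written as 1: the term 2*exp(z) was incorrectly written as exp(z)
The later steps are derived from this incorrect expression, so the error originates in Step 3.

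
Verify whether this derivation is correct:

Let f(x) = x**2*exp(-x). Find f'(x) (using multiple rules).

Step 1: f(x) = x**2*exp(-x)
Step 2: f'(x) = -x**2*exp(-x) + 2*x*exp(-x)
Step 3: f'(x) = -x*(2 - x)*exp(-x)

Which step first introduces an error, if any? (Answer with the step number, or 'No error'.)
Step 3

Step 3 is incorrect due to a sign flip.
The step shows: -x*(2 - x)*exp(-x)
The correct value should be: x*(2 - x)*exp(-x)

Explanation: The sign of the whole expression was flipped: the term x*(2 - x)*exp(-x) was incorrectly written as -x*(2 - x)*exp(-x)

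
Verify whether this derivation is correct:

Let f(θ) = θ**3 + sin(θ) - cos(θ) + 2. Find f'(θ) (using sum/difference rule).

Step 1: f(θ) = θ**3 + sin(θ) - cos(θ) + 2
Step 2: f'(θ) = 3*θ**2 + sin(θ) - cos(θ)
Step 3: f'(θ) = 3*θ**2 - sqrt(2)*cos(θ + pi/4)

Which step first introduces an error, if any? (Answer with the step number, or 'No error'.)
Step 2

Step 2 is incorrect due to a sign flip.
The step shows: 3*θ**2 + sin(θ) - cos(θ)
The correct value should be: 3*θ**2 + sin(θ) + cos(θ)

Explanation: The sign of one term was flipped: the term cos(θ) was incorrectly written as -cos(θ)
The later steps are derived from this incorrect expression, so the error originates in Step 2.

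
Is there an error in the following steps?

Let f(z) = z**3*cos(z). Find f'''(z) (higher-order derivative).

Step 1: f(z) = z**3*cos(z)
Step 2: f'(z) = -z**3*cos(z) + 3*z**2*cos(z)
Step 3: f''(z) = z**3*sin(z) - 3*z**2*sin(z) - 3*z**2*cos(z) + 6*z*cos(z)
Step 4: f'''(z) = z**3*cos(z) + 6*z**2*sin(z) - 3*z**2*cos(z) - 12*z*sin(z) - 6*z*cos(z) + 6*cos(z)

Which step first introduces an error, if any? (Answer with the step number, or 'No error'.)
Step 2

Step 2 is incorrect due to a wrong trig function.
The step shows: -z**3*cos(z) + 3*z**2*cos(z)
The correct value should be: -z**3*sin(z) + 3*z**2*cos(z)

Explanation: sin(z) was incorrectly written as cos(z): the term -z**3*sin(z) was incorrectly written as -z**3*cos(z)
The later steps are derived from this incorrect expression, so the error originates in Step 2.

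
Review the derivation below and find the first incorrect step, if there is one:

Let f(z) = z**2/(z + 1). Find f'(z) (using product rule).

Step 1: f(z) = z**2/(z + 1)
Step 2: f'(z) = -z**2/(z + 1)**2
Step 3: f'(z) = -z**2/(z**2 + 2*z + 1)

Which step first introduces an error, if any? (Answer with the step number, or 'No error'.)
Step 2

Step 2 is incorrect due to a dropped term.
The step shows: -z**2/(z + 1)**2
The correct value should be: -z**2/(z + 1)**2 + 2*z/(z + 1)

Explanation: A term was dropped: the term 2*z/(z + 1) was incorrectly omitted
The later steps are derived from this incorrect expression, so the error originates in Step 2.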